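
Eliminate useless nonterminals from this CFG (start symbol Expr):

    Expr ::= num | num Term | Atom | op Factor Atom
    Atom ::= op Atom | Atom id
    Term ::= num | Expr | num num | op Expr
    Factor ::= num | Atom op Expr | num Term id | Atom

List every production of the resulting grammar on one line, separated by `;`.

Generating nonterminals: {Expr, Factor, Term}.
Reachable from Expr after that: {Expr, Term}.
Removed useless symbols: {Atom, Factor} and every production mentioning them.

Expr ::= num | num Term; Term ::= num | Expr | num num | op Expr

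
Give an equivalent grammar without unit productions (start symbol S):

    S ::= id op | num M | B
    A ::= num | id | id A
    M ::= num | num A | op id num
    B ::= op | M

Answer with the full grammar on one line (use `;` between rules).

Unit pairs: B ⇒* {M}; S ⇒* {B, M}.
Replace each nonterminal's rules with the union of the non-unit rules of every nonterminal it unit-derives.

S ::= op | id op | num M | num | num A | op id num; A ::= num | id | id A; M ::= num | num A | op id num; B ::= op | num | num A | op id num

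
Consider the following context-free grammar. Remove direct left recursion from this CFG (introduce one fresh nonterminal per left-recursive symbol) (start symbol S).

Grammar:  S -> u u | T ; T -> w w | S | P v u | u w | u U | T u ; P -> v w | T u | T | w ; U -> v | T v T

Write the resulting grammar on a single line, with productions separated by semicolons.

S -> u u | T; T -> w w T' | S T' | P v u T' | u w T' | u U T'; P -> v w | T u | T | w; U -> v | T v T; T' -> u T' | eps

Left recursion appears on T.
For T: α = {u}, β = {w w, S, P v u, u w, u U}. Rewrite as T → β T' and T' → α T' | ε.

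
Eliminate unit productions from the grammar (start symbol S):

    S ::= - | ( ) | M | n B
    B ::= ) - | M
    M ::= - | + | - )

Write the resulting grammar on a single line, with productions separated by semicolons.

S ::= - | ( ) | n B | + | - ); B ::= ) - | - | + | - ); M ::= - | + | - )

Unit pairs: B ⇒* {M}; S ⇒* {M}.
For every A with A ⇒* B via unit rules, add B's non-unit alternatives to A; then delete every rule of the form X → Y.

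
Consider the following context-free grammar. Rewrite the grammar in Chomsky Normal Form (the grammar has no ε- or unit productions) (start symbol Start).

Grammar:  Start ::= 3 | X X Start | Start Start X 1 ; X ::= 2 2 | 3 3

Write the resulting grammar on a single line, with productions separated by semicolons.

Start ::= 3 | X Y1 | Start Y2; X ::= X2 X2 | X3 X3; X1 ::= 1; X2 ::= 2; X3 ::= 3; Y1 ::= X Start; Y2 ::= Start Y3; Y3 ::= X X1

Introduce a nonterminal for each terminal appearing in a rule of length ≥ 2: X1 → 1, X2 → 2, X3 → 3.
Binarize each right-hand side of length ≥ 3 by chaining fresh nonterminals (Y1, Y2, …): affected rules were Start → X X Start; Start → Start Start X X1.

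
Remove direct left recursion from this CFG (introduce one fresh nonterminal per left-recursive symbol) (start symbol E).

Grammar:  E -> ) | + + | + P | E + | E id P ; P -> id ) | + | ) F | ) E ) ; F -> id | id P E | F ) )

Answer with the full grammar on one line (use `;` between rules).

Directly left-recursive nonterminals: E, F.
For E: α = {+, id P}, β = {), + +, + P}. Rewrite as E → β E' and E' → α E' | ε.
For F: α = {) )}, β = {id, id P E}. Rewrite as F → β F' and F' → α F' | ε.

E -> ) E' | + + E' | + P E'; P -> id ) | + | ) F | ) E ); F -> id F' | id P E F'; E' -> + E' | id P E' | ε; F' -> ) ) F' | ε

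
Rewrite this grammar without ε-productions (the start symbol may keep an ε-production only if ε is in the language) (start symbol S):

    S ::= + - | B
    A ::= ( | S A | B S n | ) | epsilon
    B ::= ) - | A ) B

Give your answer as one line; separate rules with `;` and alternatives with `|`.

S ::= + - | B; A ::= ( | S A | S | B S n | ); B ::= ) - | A ) B | ) B

The nullable symbols are {A}.
ε ∉ L(G), so no ε-production is kept.
For each production, add variants omitting each subset of nullable occurrences: A → S A gives S A | S. B → A ) B gives A ) B | ) B.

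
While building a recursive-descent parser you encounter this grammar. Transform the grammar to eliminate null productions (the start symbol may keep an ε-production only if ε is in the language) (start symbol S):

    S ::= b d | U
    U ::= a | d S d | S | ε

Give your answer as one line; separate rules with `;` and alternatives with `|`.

S ::= b d | U | ε; U ::= a | d S d | d d | S

Nullable nonterminals: {S, U}.
ε ∈ L(G) since S is nullable, so keep S → ε.
Add the nullable-subset variants: U → d S d gives d S d | d d.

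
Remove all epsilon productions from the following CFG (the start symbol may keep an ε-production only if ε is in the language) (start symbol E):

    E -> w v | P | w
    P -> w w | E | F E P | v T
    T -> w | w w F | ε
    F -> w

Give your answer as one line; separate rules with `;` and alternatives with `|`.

Nullable nonterminals: {T}.
ε ∉ L(G), so no ε-production is kept.
Add the nullable-subset variants: P → v T gives v T | v.

E -> w v | P | w; P -> w w | E | F E P | v T | v; T -> w | w w F; F -> w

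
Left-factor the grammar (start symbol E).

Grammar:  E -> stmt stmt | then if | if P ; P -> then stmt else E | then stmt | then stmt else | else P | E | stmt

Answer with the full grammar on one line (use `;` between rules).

E -> stmt stmt | then if | if P; P -> else P | E | stmt | then stmt P'; P' -> epsilon | else P''; P'' -> E | epsilon

P has alternatives sharing prefix 'then stmt': factor to P → then stmt P' with P' → else E | ε | else.
P' has alternatives sharing prefix 'else': factor to P' → else P'' with P'' → E | ε.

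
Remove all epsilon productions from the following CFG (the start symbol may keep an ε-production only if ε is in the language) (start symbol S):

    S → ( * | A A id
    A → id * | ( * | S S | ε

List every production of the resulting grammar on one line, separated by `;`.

S → ( * | A A id | A id | id; A → id * | ( * | S S

Nullable nonterminals: {A}.
ε ∉ L(G), so no ε-production is kept.
Add the nullable-subset variants: S → A A id gives A A id | A id | id.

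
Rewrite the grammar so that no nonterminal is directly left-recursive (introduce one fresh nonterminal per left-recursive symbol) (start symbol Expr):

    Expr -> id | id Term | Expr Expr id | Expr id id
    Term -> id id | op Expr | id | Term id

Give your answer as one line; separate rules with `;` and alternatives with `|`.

Expr, Term are directly left-recursive.
For Expr: α = {Expr id, id id}, β = {id, id Term}. Rewrite as Expr → β Expr1 and Expr1 → α Expr1 | ε.
For Term: α = {id}, β = {id id, op Expr, id}. Rewrite as Term → β Term1 and Term1 → α Term1 | ε.

Expr -> id Expr1 | id Term Expr1; Term -> id id Term1 | op Expr Term1 | id Term1; Expr1 -> Expr id Expr1 | id id Expr1 | eps; Term1 -> id Term1 | eps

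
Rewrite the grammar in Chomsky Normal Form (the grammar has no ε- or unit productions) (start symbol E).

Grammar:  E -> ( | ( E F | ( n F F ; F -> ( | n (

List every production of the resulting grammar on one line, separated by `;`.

Introduce a nonterminal for each terminal appearing in a rule of length ≥ 2: X1 → (, X2 → n.
Binarize each right-hand side of length ≥ 3 by chaining fresh nonterminals (Y1, Y2, …): affected rules were E → X1 E F; E → X1 X2 F F.

E -> ( | X1 Y1 | X1 Y2; F -> ( | X2 X1; X1 -> (; X2 -> n; Y1 -> E F; Y2 -> X2 Y3; Y3 -> F F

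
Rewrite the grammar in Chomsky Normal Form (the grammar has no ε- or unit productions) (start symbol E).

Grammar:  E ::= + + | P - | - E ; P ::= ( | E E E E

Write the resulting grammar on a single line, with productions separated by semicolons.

E ::= X1 X1 | P X2 | X2 E; P ::= ( | E Y1; X1 ::= +; X2 ::= -; Y1 ::= E Y2; Y2 ::= E E

Introduce a nonterminal for each terminal appearing in a rule of length ≥ 2: X1 → +, X2 → -.
Binarize each right-hand side of length ≥ 3 by chaining fresh nonterminals (Y1, Y2, …): affected rules were P → E E E E.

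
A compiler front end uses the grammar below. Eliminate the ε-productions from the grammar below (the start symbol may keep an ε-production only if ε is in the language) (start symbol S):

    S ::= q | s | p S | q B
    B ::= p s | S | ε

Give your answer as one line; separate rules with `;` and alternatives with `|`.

S ::= q | s | p S | q B; B ::= p s | S

The nullable symbols are {B}.
ε ∉ L(G), so no ε-production is kept.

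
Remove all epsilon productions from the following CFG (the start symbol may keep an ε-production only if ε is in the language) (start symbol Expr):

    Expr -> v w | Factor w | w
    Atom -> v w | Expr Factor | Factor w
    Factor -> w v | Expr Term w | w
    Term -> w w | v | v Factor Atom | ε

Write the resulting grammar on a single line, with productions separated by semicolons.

Nullable nonterminals: {Term}.
ε ∉ L(G), so no ε-production is kept.
For each production, add variants omitting each subset of nullable occurrences: Factor → Expr Term w gives Expr Term w | Expr w.

Expr -> v w | Factor w | w; Atom -> v w | Expr Factor | Factor w; Factor -> w v | Expr Term w | Expr w | w; Term -> w w | v | v Factor Atom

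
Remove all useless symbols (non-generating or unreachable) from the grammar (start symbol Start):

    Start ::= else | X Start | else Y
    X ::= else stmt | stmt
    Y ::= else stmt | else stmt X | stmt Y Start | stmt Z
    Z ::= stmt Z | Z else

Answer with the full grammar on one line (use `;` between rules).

Generating nonterminals: {Start, X, Y}.
Reachable from Start after that: {Start, X, Y}.
Removed useless symbols: {Z} and every production mentioning them.

Start ::= else | X Start | else Y; X ::= else stmt | stmt; Y ::= else stmt | else stmt X | stmt Y Start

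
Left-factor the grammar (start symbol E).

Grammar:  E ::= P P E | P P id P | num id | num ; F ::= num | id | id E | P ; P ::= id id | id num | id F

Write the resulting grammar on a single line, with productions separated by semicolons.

E ::= P P E' | num E''; F ::= num | P | id F'; P ::= id P'; E' ::= E | id P; E'' ::= id | ε; F' ::= ε | E; P' ::= id | num | F

E has alternatives sharing prefix 'P P': factor to E → P P E' with E' → E | id P.
E has alternatives sharing prefix 'num': factor to E → num E'' with E'' → id | ε.
F has alternatives sharing prefix 'id': factor to F → id F' with F' → ε | E.
P has alternatives sharing prefix 'id': factor to P → id P' with P' → id | num | F.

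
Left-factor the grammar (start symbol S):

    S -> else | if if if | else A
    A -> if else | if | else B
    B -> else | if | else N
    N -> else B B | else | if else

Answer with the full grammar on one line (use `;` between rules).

S -> if if if | else S'; A -> else B | if A'; B -> if | else B'; N -> if else | else N'; S' -> ε | A; A' -> else | ε; B' -> ε | N; N' -> B B | ε

S has alternatives sharing prefix 'else': factor to S → else S' with S' → ε | A.
A has alternatives sharing prefix 'if': factor to A → if A' with A' → else | ε.
B has alternatives sharing prefix 'else': factor to B → else B' with B' → ε | N.
N has alternatives sharing prefix 'else': factor to N → else N' with N' → B B | ε.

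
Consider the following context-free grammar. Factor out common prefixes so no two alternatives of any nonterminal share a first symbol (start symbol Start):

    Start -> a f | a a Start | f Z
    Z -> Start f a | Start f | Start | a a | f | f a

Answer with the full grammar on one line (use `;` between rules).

Start has alternatives sharing prefix 'a': factor to Start → a Start1 with Start1 → f | a Start.
Z has alternatives sharing prefix 'Start': factor to Z → Start Z1 with Z1 → f a | f | ε.
Z has alternatives sharing prefix 'f': factor to Z → f Z2 with Z2 → ε | a.
Z1 has alternatives sharing prefix 'f': factor to Z1 → f Z11 with Z11 → a | ε.

Start -> f Z | a Start1; Z -> a a | Start Z1 | f Z2; Start1 -> f | a Start; Z1 -> ε | f Z11; Z2 -> ε | a; Z11 -> a | ε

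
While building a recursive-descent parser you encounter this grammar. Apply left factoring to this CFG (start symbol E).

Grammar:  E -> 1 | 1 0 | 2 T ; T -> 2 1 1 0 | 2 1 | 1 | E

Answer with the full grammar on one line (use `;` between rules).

E -> 2 T | 1 E'; T -> 1 | E | 2 1 T'; E' -> eps | 0; T' -> 1 0 | eps

E has alternatives sharing prefix '1': factor to E → 1 E' with E' → ε | 0.
T has alternatives sharing prefix '2 1': factor to T → 2 1 T' with T' → 1 0 | ε.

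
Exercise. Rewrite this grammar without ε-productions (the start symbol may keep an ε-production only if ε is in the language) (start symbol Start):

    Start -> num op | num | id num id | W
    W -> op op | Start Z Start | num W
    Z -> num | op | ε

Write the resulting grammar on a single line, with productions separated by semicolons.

Nullable set = {Z}.
ε ∉ L(G), so no ε-production is kept.
Add the nullable-subset variants: W → Start Z Start gives Start Z Start | Start Start.

Start -> num op | num | id num id | W; W -> op op | Start Z Start | Start Start | num W; Z -> num | op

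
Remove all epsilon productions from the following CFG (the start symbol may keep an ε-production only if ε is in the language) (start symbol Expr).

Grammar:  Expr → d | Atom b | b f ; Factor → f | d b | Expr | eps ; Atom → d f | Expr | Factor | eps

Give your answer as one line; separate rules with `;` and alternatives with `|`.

Nullable nonterminals: {Atom, Factor}.
ε ∉ L(G), so no ε-production is kept.
Expand every rule over subsets of its nullable positions: Expr → Atom b gives Atom b | b.

Expr → d | Atom b | b | b f; Factor → f | d b | Expr; Atom → d f | Expr | Factor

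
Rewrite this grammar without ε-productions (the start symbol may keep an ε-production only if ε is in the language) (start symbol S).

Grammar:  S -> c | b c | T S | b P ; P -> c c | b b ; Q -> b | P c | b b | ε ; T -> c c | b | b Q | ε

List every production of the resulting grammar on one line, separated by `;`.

S -> c | b c | T S | b P; P -> c c | b b; Q -> b | P c | b b; T -> c c | b | b Q

Nullable set = {Q, T}.
ε ∉ L(G), so no ε-production is kept.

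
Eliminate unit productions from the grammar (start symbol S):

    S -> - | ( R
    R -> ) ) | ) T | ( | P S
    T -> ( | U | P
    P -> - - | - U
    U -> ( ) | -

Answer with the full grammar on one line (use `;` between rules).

S -> - | ( R; R -> ) ) | ) T | ( | P S; T -> ( ) | - | - - | - U | (; P -> - - | - U; U -> ( ) | -

Unit pairs: T ⇒* {P, U}.
For every A with A ⇒* B via unit rules, add B's non-unit alternatives to A; then delete every rule of the form X → Y.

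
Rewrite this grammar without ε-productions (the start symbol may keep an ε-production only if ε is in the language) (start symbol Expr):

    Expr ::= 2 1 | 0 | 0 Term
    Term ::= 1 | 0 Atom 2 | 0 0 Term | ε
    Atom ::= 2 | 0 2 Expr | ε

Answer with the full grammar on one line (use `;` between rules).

Expr ::= 2 1 | 0 | 0 Term; Term ::= 1 | 0 Atom 2 | 0 2 | 0 0 Term | 0 0; Atom ::= 2 | 0 2 Expr

Nullable nonterminals: {Atom, Term}.
ε ∉ L(G), so no ε-production is kept.
Add the nullable-subset variants: Term → 0 Atom 2 gives 0 Atom 2 | 0 2. Term → 0 0 Term gives 0 0 Term | 0 0.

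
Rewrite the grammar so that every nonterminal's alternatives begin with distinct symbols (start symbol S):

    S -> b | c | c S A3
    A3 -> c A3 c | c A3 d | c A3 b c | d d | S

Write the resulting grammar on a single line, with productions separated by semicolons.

S -> b | c S'; A3 -> d d | S | c A3 A3'; S' -> eps | S A3; A3' -> c | d | b c

S has alternatives sharing prefix 'c': factor to S → c S' with S' → ε | S A3.
A3 has alternatives sharing prefix 'c A3': factor to A3 → c A3 A3' with A3' → c | d | b c.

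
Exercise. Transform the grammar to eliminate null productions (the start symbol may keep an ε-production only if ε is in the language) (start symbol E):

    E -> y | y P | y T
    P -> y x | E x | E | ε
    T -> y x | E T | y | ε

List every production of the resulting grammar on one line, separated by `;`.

The nullable symbols are {P, T}.
ε ∉ L(G), so no ε-production is kept.
Add the nullable-subset variants: T → E T gives E T | E.

E -> y | y P | y T; P -> y x | E x | E; T -> y x | E T | E | y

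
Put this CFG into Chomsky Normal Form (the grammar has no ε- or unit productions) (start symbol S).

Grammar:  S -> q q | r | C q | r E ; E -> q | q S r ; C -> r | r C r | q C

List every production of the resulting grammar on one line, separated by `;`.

Introduce a nonterminal for each terminal appearing in a rule of length ≥ 2: X1 → q, X2 → r.
Binarize each right-hand side of length ≥ 3 by chaining fresh nonterminals (Y1, Y2, …): affected rules were E → X1 S X2; C → X2 C X2.

S -> X1 X1 | r | C X1 | X2 E; E -> q | X1 Y1; C -> r | X2 Y2 | X1 C; X1 -> q; X2 -> r; Y1 -> S X2; Y2 -> C X2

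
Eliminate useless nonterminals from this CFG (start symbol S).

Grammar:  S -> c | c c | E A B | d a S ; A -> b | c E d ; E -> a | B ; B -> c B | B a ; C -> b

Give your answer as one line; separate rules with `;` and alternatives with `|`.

Generating nonterminals: {A, C, E, S}.
Reachable from S after that: {S}.
Removed useless symbols: {A, B, C, E} and every production mentioning them.

S -> c | c c | d a S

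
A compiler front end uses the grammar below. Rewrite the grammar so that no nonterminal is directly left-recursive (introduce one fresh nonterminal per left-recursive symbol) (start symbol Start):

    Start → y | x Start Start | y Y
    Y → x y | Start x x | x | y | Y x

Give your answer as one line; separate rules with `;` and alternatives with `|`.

Left recursion appears on Y.
For Y: α = {x}, β = {x y, Start x x, x, y}. Rewrite as Y → β Y1 and Y1 → α Y1 | ε.

Start → y | x Start Start | y Y; Y → x y Y1 | Start x x Y1 | x Y1 | y Y1; Y1 → x Y1 | epsilon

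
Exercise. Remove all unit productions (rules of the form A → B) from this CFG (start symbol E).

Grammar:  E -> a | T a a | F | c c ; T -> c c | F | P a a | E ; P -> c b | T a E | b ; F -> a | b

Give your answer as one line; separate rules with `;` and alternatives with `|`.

E -> a | T a a | c c | b; T -> a | T a a | c c | b | P a a; P -> c b | T a E | b; F -> a | b

Unit pairs: E ⇒* {F}; T ⇒* {E, F}.
For every A with A ⇒* B via unit rules, add B's non-unit alternatives to A; then delete every rule of the form X → Y.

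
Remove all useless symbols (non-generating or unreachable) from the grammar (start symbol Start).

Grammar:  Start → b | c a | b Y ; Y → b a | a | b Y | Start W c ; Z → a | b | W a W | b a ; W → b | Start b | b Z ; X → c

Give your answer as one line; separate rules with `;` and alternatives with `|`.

Start → b | c a | b Y; Y → b a | a | b Y | Start W c; Z → a | b | W a W | b a; W → b | Start b | b Z

Generating nonterminals: {Start, W, X, Y, Z}.
Reachable from Start after that: {Start, W, Y, Z}.
Removed useless symbols: {X} and every production mentioning them.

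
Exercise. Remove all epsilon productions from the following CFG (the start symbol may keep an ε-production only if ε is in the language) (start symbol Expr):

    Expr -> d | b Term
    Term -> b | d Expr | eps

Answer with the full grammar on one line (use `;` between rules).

Expr -> d | b Term | b; Term -> b | d Expr

Nullable nonterminals: {Term}.
ε ∉ L(G), so no ε-production is kept.
Expand every rule over subsets of its nullable positions: Expr → b Term gives b Term | b.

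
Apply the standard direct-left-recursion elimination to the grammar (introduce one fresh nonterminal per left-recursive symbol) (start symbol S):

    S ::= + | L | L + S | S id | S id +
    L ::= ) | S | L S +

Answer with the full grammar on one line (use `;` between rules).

S ::= + S' | L S' | L + S S'; L ::= ) L' | S L'; S' ::= id S' | id + S' | ε; L' ::= S + L' | ε

Directly left-recursive nonterminals: S, L.
For S: α = {id, id +}, β = {+, L, L + S}. Rewrite as S → β S' and S' → α S' | ε.
For L: α = {S +}, β = {), S}. Rewrite as L → β L' and L' → α L' | ε.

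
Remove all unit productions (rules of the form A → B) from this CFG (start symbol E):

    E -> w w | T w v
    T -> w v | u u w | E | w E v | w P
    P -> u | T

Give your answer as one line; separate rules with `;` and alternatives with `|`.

Unit pairs: P ⇒* {E, T}; T ⇒* {E}.
For each unit pair (A, B), copy every non-unit production of B to A, then drop all unit productions.

E -> w w | T w v; T -> w w | T w v | w v | u u w | w E v | w P; P -> w w | T w v | u | w v | u u w | w E v | w P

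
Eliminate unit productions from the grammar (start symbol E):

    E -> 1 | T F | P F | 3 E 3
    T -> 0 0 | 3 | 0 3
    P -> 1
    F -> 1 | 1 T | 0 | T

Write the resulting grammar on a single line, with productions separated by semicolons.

Unit pairs: F ⇒* {T}.
Replace each nonterminal's rules with the union of the non-unit rules of every nonterminal it unit-derives.

E -> 1 | T F | P F | 3 E 3; T -> 0 0 | 3 | 0 3; P -> 1; F -> 1 | 1 T | 0 | 0 0 | 3 | 0 3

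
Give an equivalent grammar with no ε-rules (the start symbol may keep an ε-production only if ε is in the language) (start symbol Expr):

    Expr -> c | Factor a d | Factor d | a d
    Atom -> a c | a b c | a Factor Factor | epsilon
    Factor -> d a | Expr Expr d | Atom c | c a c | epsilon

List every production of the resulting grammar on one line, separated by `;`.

Expr -> c | Factor a d | a d | Factor d | d; Atom -> a c | a b c | a Factor Factor | a Factor | a; Factor -> d a | Expr Expr d | Atom c | c | c a c

Nullable set = {Atom, Factor}.
ε ∉ L(G), so no ε-production is kept.
Add the nullable-subset variants: Expr → Factor a d gives Factor a d | a d. Expr → Factor d gives Factor d | d. Atom → a Factor Factor gives a Factor Factor | a Factor | a. Factor → Atom c gives Atom c | c.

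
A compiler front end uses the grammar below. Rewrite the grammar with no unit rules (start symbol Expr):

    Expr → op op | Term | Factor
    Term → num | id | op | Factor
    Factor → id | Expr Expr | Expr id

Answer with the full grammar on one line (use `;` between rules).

Unit pairs: Expr ⇒* {Factor, Term}; Term ⇒* {Factor}.
For every A with A ⇒* B via unit rules, add B's non-unit alternatives to A; then delete every rule of the form X → Y.

Expr → num | id | op | Expr Expr | Expr id | op op; Term → num | id | op | Expr Expr | Expr id; Factor → id | Expr Expr | Expr id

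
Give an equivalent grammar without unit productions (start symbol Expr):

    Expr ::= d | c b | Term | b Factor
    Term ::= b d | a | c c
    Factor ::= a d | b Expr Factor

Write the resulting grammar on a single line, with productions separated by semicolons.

Unit pairs: Expr ⇒* {Term}.
For every A with A ⇒* B via unit rules, add B's non-unit alternatives to A; then delete every rule of the form X → Y.

Expr ::= b d | a | c c | d | c b | b Factor; Term ::= b d | a | c c; Factor ::= a d | b Expr Factor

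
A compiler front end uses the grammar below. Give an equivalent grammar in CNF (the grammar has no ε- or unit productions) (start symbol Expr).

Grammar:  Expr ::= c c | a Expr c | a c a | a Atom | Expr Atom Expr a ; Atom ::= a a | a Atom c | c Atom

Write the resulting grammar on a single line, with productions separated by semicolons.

Expr ::= X1 X1 | X2 Y1 | X2 Y2 | X2 Atom | Expr Y3; Atom ::= X2 X2 | X2 Y5 | X1 Atom; X1 ::= c; X2 ::= a; Y1 ::= Expr X1; Y2 ::= X1 X2; Y3 ::= Atom Y4; Y4 ::= Expr X2; Y5 ::= Atom X1

Introduce a nonterminal for each terminal appearing in a rule of length ≥ 2: X1 → c, X2 → a.
Binarize each right-hand side of length ≥ 3 by chaining fresh nonterminals (Y1, Y2, …): affected rules were Expr → X2 Expr X1; Expr → X2 X1 X2; Expr → Expr Atom Expr X2; Atom → X2 Atom X1.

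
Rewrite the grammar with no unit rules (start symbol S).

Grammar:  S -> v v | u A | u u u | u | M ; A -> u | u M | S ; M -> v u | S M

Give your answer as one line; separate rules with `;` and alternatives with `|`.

Unit pairs: A ⇒* {M, S}; S ⇒* {M}.
For every A with A ⇒* B via unit rules, add B's non-unit alternatives to A; then delete every rule of the form X → Y.

S -> v v | u A | u u u | u | v u | S M; A -> v v | u A | u u u | u | u M | v u | S M; M -> v u | S M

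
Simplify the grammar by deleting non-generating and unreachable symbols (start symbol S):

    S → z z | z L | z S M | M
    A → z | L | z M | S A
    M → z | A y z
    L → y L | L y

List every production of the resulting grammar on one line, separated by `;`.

Generating nonterminals: {A, M, S}.
Reachable from S after that: {A, M, S}.
Removed useless symbols: {L} and every production mentioning them.

S → z z | z S M | M; A → z | z M | S A; M → z | A y z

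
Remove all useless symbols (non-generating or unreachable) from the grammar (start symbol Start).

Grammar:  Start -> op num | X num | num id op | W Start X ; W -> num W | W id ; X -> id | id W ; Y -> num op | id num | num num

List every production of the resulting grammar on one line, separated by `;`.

Generating nonterminals: {Start, X, Y}.
Reachable from Start after that: {Start, X}.
Removed useless symbols: {W, Y} and every production mentioning them.

Start -> op num | X num | num id op; X -> id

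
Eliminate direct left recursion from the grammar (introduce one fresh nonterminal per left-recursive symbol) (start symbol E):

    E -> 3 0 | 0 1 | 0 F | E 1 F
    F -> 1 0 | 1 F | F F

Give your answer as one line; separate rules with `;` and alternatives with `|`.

E -> 3 0 E' | 0 1 E' | 0 F E'; F -> 1 0 F' | 1 F F'; E' -> 1 F E' | eps; F' -> F F' | eps

Left recursion appears on E, F.
For E: α = {1 F}, β = {3 0, 0 1, 0 F}. Rewrite as E → β E' and E' → α E' | ε.
For F: α = {F}, β = {1 0, 1 F}. Rewrite as F → β F' and F' → α F' | ε.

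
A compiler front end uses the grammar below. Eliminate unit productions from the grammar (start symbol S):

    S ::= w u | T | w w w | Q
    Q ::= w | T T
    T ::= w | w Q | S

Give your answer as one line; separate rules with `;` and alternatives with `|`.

S ::= w u | w w w | w | T T | w Q; Q ::= w | T T; T ::= w u | w w w | w | T T | w Q

Unit pairs: S ⇒* {Q, T}; T ⇒* {Q, S}.
Replace each nonterminal's rules with the union of the non-unit rules of every nonterminal it unit-derives.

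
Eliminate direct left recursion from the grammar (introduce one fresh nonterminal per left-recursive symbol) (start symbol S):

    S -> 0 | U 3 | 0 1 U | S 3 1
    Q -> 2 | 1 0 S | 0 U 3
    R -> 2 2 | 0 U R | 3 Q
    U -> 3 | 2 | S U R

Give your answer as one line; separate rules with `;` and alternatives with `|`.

Directly left-recursive nonterminal: S.
For S: α = {3 1}, β = {0, U 3, 0 1 U}. Rewrite as S → β S' and S' → α S' | ε.

S -> 0 S' | U 3 S' | 0 1 U S'; Q -> 2 | 1 0 S | 0 U 3; R -> 2 2 | 0 U R | 3 Q; U -> 3 | 2 | S U R; S' -> 3 1 S' | ε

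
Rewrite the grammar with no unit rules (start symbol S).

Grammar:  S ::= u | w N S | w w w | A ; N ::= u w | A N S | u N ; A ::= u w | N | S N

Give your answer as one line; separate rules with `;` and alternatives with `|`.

S ::= u | w N S | w w w | u w | A N S | u N | S N; N ::= u w | A N S | u N; A ::= u w | A N S | u N | S N

Unit pairs: A ⇒* {N}; S ⇒* {A, N}.
Replace each nonterminal's rules with the union of the non-unit rules of every nonterminal it unit-derives.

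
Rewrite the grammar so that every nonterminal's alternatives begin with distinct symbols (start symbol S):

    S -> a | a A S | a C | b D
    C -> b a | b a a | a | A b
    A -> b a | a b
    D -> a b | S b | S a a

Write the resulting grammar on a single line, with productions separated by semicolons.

S -> b D | a S'; C -> a | A b | b a C'; A -> b a | a b; D -> a b | S D'; S' -> ε | A S | C; C' -> ε | a; D' -> b | a a

S has alternatives sharing prefix 'a': factor to S → a S' with S' → ε | A S | C.
C has alternatives sharing prefix 'b a': factor to C → b a C' with C' → ε | a.
D has alternatives sharing prefix 'S': factor to D → S D' with D' → b | a a.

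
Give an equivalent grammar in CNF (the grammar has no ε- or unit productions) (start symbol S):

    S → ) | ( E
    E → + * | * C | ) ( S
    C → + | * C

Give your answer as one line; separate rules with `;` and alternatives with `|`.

S → ) | X1 E; E → X2 X3 | X3 C | X4 Y1; C → + | X3 C; X1 → (; X2 → +; X3 → *; X4 → ); Y1 → X1 S

Introduce a nonterminal for each terminal appearing in a rule of length ≥ 2: X1 → (, X2 → +, X3 → *, X4 → ).
Binarize each right-hand side of length ≥ 3 by chaining fresh nonterminals (Y1, Y2, …): affected rules were E → X4 X1 S.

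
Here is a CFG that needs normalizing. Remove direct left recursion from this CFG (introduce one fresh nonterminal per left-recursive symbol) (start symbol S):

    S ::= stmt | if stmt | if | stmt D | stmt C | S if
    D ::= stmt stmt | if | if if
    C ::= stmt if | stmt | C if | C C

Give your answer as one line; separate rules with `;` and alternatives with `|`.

S, C are directly left-recursive.
For S: α = {if}, β = {stmt, if stmt, if, stmt D, stmt C}. Rewrite as S → β S' and S' → α S' | ε.
For C: α = {if, C}, β = {stmt if, stmt}. Rewrite as C → β C' and C' → α C' | ε.

S ::= stmt S' | if stmt S' | if S' | stmt D S' | stmt C S'; D ::= stmt stmt | if | if if; C ::= stmt if C' | stmt C'; S' ::= if S' | ε; C' ::= if C' | C C' | ε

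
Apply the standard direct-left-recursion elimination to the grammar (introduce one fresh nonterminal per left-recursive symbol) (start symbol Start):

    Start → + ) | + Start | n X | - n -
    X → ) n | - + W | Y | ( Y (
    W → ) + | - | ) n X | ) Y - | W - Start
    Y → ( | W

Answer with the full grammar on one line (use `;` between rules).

Directly left-recursive nonterminal: W.
For W: α = {- Start}, β = {) +, -, ) n X, ) Y -}. Rewrite as W → β W1 and W1 → α W1 | ε.

Start → + ) | + Start | n X | - n -; X → ) n | - + W | Y | ( Y (; W → ) + W1 | - W1 | ) n X W1 | ) Y - W1; Y → ( | W; W1 → - Start W1 | eps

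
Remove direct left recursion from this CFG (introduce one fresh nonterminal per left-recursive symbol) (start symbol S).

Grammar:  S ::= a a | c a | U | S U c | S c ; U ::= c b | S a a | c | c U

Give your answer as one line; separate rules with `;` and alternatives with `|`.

S ::= a a S' | c a S' | U S'; U ::= c b | S a a | c | c U; S' ::= U c S' | c S' | ε

Left recursion appears on S.
For S: α = {U c, c}, β = {a a, c a, U}. Rewrite as S → β S' and S' → α S' | ε.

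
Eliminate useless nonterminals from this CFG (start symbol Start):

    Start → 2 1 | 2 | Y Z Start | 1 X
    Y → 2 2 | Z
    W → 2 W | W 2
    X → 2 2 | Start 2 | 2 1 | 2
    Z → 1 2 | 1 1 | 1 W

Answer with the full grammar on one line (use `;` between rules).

Start → 2 1 | 2 | Y Z Start | 1 X; Y → 2 2 | Z; X → 2 2 | Start 2 | 2 1 | 2; Z → 1 2 | 1 1

Generating nonterminals: {Start, X, Y, Z}.
Reachable from Start after that: {Start, X, Y, Z}.
Removed useless symbols: {W} and every production mentioning them.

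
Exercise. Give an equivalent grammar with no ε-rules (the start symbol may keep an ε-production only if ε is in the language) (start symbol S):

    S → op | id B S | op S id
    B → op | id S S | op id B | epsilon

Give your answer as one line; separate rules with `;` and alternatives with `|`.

S → op | id B S | id S | op S id; B → op | id S S | op id B | op id

The nullable symbols are {B}.
ε ∉ L(G), so no ε-production is kept.
For each production, add variants omitting each subset of nullable occurrences: S → id B S gives id B S | id S. B → op id B gives op id B | op id.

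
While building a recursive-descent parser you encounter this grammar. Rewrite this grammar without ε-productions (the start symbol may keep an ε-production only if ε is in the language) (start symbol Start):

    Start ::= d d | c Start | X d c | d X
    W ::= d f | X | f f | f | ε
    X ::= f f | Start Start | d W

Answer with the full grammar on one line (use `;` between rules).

Start ::= d d | c Start | X d c | d X; W ::= d f | X | f f | f; X ::= f f | Start Start | d W | d

The nullable symbols are {W}.
ε ∉ L(G), so no ε-production is kept.
Expand every rule over subsets of its nullable positions: X → d W gives d W | d.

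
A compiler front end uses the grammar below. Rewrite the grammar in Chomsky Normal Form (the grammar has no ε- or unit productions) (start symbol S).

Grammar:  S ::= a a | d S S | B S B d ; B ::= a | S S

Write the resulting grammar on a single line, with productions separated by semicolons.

Introduce a nonterminal for each terminal appearing in a rule of length ≥ 2: X1 → a, X2 → d.
Binarize each right-hand side of length ≥ 3 by chaining fresh nonterminals (Y1, Y2, …): affected rules were S → X2 S S; S → B S B X2.

S ::= X1 X1 | X2 Y1 | B Y2; B ::= a | S S; X1 ::= a; X2 ::= d; Y1 ::= S S; Y2 ::= S Y3; Y3 ::= B X2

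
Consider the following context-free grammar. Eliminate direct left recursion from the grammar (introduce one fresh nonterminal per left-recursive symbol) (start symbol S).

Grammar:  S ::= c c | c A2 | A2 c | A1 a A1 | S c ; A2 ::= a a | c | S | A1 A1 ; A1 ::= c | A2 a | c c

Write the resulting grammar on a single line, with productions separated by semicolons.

Directly left-recursive nonterminal: S.
For S: α = {c}, β = {c c, c A2, A2 c, A1 a A1}. Rewrite as S → β S' and S' → α S' | ε.

S ::= c c S' | c A2 S' | A2 c S' | A1 a A1 S'; A2 ::= a a | c | S | A1 A1; A1 ::= c | A2 a | c c; S' ::= c S' | eps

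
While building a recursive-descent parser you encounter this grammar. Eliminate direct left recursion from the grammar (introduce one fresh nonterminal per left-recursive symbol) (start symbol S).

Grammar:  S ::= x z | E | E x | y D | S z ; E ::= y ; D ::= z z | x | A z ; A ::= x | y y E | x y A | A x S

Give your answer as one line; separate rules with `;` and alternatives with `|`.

S, A are directly left-recursive.
For S: α = {z}, β = {x z, E, E x, y D}. Rewrite as S → β S' and S' → α S' | ε.
For A: α = {x S}, β = {x, y y E, x y A}. Rewrite as A → β A' and A' → α A' | ε.

S ::= x z S' | E S' | E x S' | y D S'; E ::= y; D ::= z z | x | A z; A ::= x A' | y y E A' | x y A A'; S' ::= z S' | ε; A' ::= x S A' | ε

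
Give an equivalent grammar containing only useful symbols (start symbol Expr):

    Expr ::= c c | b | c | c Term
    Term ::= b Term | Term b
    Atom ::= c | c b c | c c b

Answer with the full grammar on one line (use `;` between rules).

Expr ::= c c | b | c

Generating nonterminals: {Atom, Expr}.
Reachable from Expr after that: {Expr}.
Removed useless symbols: {Atom, Term} and every production mentioning them.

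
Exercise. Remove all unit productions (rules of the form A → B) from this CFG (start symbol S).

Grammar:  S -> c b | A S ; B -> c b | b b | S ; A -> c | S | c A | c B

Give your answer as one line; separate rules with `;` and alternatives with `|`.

Unit pairs: A ⇒* {S}; B ⇒* {S}.
Replace each nonterminal's rules with the union of the non-unit rules of every nonterminal it unit-derives.

S -> c b | A S; B -> c b | b b | A S; A -> c b | A S | c | c A | c B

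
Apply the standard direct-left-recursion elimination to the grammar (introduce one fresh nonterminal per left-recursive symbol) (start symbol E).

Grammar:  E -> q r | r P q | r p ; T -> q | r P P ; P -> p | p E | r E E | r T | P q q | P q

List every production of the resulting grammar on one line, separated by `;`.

P is directly left-recursive.
For P: α = {q q, q}, β = {p, p E, r E E, r T}. Rewrite as P → β P' and P' → α P' | ε.

E -> q r | r P q | r p; T -> q | r P P; P -> p P' | p E P' | r E E P' | r T P'; P' -> q q P' | q P' | ε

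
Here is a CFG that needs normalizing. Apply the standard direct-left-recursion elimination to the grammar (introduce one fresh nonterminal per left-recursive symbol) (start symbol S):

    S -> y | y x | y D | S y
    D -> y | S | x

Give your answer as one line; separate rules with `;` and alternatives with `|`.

Left recursion appears on S.
For S: α = {y}, β = {y, y x, y D}. Rewrite as S → β S' and S' → α S' | ε.

S -> y S' | y x S' | y D S'; D -> y | S | x; S' -> y S' | ε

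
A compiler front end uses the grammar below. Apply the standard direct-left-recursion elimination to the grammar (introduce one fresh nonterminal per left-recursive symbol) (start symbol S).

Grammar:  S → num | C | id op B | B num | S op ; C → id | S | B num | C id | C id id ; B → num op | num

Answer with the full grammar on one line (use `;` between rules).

S, C are directly left-recursive.
For S: α = {op}, β = {num, C, id op B, B num}. Rewrite as S → β S' and S' → α S' | ε.
For C: α = {id, id id}, β = {id, S, B num}. Rewrite as C → β C' and C' → α C' | ε.

S → num S' | C S' | id op B S' | B num S'; C → id C' | S C' | B num C'; B → num op | num; S' → op S' | ε; C' → id C' | id id C' | ε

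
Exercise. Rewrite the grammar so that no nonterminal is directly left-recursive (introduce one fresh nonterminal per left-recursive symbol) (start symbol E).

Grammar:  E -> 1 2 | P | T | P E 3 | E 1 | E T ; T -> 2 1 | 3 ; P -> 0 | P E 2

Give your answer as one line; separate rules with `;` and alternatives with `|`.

Directly left-recursive nonterminals: E, P.
For E: α = {1, T}, β = {1 2, P, T, P E 3}. Rewrite as E → β E' and E' → α E' | ε.
For P: α = {E 2}, β = {0}. Rewrite as P → β P' and P' → α P' | ε.

E -> 1 2 E' | P E' | T E' | P E 3 E'; T -> 2 1 | 3; P -> 0 P'; E' -> 1 E' | T E' | eps; P' -> E 2 P' | eps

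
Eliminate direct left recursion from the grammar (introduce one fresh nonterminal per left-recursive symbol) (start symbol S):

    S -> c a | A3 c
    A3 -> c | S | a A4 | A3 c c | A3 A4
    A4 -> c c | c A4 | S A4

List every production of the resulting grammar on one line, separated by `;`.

Left recursion appears on A3.
For A3: α = {c c, A4}, β = {c, S, a A4}. Rewrite as A3 → β A3' and A3' → α A3' | ε.

S -> c a | A3 c; A3 -> c A3' | S A3' | a A4 A3'; A4 -> c c | c A4 | S A4; A3' -> c c A3' | A4 A3' | ε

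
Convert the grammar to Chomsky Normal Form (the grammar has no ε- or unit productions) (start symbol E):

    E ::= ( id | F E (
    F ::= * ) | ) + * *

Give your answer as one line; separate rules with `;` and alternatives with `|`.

Introduce a nonterminal for each terminal appearing in a rule of length ≥ 2: X1 → (, X2 → id, X3 → *, X4 → ), X5 → +.
Binarize each right-hand side of length ≥ 3 by chaining fresh nonterminals (Y1, Y2, …): affected rules were E → F E X1; F → X4 X5 X3 X3.

E ::= X1 X2 | F Y1; F ::= X3 X4 | X4 Y2; X1 ::= (; X2 ::= id; X3 ::= *; X4 ::= ); X5 ::= +; Y1 ::= E X1; Y2 ::= X5 Y3; Y3 ::= X3 X3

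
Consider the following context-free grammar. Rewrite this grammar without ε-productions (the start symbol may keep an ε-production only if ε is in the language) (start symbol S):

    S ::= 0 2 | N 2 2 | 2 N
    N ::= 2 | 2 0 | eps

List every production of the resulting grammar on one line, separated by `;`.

S ::= 0 2 | N 2 2 | 2 2 | 2 N | 2; N ::= 2 | 2 0

Nullable nonterminals: {N}.
ε ∉ L(G), so no ε-production is kept.
Expand every rule over subsets of its nullable positions: S → N 2 2 gives N 2 2 | 2 2. S → 2 N gives 2 N | 2.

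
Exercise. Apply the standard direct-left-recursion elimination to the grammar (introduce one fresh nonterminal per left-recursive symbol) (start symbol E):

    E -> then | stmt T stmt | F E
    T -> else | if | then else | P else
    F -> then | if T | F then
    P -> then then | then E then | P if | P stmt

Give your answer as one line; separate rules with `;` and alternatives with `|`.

Left recursion appears on F, P.
For F: α = {then}, β = {then, if T}. Rewrite as F → β F' and F' → α F' | ε.
For P: α = {if, stmt}, β = {then then, then E then}. Rewrite as P → β P' and P' → α P' | ε.

E -> then | stmt T stmt | F E; T -> else | if | then else | P else; F -> then F' | if T F'; P -> then then P' | then E then P'; F' -> then F' | ε; P' -> if P' | stmt P' | ε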